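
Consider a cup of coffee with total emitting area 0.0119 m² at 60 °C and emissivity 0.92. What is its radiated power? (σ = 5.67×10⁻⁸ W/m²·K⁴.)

P ≈ 7.63 W

60 °C = 333 K.
Stefan–Boltzmann: P = εσAT⁴ = 0.92 × 5.67×10⁻⁸ × 0.0119 × (333)⁴ = 0.92 × 5.67×10⁻⁸ × 0.0119 × 1.23×10^10.
P = 7.63 W.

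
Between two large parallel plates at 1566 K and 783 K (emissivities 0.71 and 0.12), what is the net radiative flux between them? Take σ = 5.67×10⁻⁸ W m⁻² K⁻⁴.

q ≈ 36600 W/m²

For two large parallel gray plates, q = σ(T₁⁴ − T₂⁴) / (1/ε₁ + 1/ε₂ − 1).
1/ε₁ + 1/ε₂ − 1 = 1/0.71 + 1/0.12 − 1 = 8.742.
T₁⁴ − T₂⁴ = 6.01×10^12 − 3.76×10^11 = 5.64×10^12 K⁴.
q = 5.67×10⁻⁸ × 5.64×10^12 / 8.742 = 36600 W/m².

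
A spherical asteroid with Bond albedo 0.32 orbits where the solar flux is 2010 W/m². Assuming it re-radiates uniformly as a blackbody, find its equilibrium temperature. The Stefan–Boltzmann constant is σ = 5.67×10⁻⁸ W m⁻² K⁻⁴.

T ≈ 279 K

Power absorbed = (1−a)S·πR²; power emitted = 4πR²σT⁴. Equating and cancelling πR²:
T = ((1−a)S / 4σ)^(1/4) = (1370 / (4 × 5.67×10⁻⁸))^(1/4) = (6.03×10^9)^(1/4).
T = 279 K.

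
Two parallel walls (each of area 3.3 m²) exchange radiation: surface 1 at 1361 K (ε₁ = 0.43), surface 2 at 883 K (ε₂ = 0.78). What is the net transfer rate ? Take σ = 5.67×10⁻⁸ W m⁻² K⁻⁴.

Q ≈ 2.03×10^5 W

For two large parallel gray plates, q = σ(T₁⁴ − T₂⁴) / (1/ε₁ + 1/ε₂ − 1).
1/ε₁ + 1/ε₂ − 1 = 1/0.43 + 1/0.78 − 1 = 2.608.
T₁⁴ − T₂⁴ = 3.43×10^12 − 6.08×10^11 = 2.82×10^12 K⁴.
q = 5.67×10⁻⁸ × 2.82×10^12 / 2.608 = 61400 W/m².
Q = q·A = 61400 × 3.3 = 2.03×10^5 W.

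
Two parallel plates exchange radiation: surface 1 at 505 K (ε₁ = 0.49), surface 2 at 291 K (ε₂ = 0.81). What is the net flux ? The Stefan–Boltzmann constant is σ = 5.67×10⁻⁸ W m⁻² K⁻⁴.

q ≈ 1440 W/m²

For two large parallel gray plates, q = σ(T₁⁴ − T₂⁴) / (1/ε₁ + 1/ε₂ − 1).
1/ε₁ + 1/ε₂ − 1 = 1/0.49 + 1/0.81 − 1 = 2.275.
T₁⁴ − T₂⁴ = 6.50×10^10 − 7.17×10^9 = 5.79×10^10 K⁴.
q = 5.67×10⁻⁸ × 5.79×10^10 / 2.275 = 1440 W/m².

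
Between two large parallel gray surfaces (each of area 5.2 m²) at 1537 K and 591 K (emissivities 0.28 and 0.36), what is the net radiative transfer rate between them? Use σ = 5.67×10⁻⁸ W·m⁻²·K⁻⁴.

Q ≈ 3.01×10^5 W

For two large parallel gray plates, q = σ(T₁⁴ − T₂⁴) / (1/ε₁ + 1/ε₂ − 1).
1/ε₁ + 1/ε₂ − 1 = 1/0.28 + 1/0.36 − 1 = 5.349.
T₁⁴ − T₂⁴ = 5.58×10^12 − 1.22×10^11 = 5.46×10^12 K⁴.
q = 5.67×10⁻⁸ × 5.46×10^12 / 5.349 = 57900 W/m².
Q = q·A = 57900 × 5.2 = 3.01×10^5 W.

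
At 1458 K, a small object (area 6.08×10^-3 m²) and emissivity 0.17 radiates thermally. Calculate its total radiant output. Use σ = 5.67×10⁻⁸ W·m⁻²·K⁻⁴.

P ≈ 265 W

Stefan–Boltzmann: P = εσAT⁴ = 0.17 × 5.67×10⁻⁸ × 6.08×10^-3 × (1458)⁴ = 0.17 × 5.67×10⁻⁸ × 6.08×10^-3 × 4.52×10^12.
P = 265 W.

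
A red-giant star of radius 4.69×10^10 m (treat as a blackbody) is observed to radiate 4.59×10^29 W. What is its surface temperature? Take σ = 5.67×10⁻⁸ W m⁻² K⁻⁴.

A = 4πr² = 4π × (4.69×10^10)² = 2.76×10^22 m².
From P = σAT⁴, T = (P / σA)^(1/4) = (4.59×10^29 / (5.67×10⁻⁸ × 2.76×10^22))^(1/4).
T = (2.93×10^14)^(1/4) = 4140 K.

T ≈ 4140 K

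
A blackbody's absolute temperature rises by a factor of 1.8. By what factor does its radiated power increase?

factor ≈ 10.5

P ∝ T⁴, so the power scales as (1.8)⁴ = 10.5.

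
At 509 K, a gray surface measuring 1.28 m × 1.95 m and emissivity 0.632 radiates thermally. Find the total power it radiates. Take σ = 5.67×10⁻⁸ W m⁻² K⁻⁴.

A = 1.28 × 1.95 = 2.50 m².
P = εσAT⁴ = 0.632 × 5.67×10⁻⁸ × 2.50 × (509)⁴ = 0.632 × 5.67×10⁻⁸ × 2.50 × 6.71×10^10.
P = 6000 W.

P ≈ 6000 W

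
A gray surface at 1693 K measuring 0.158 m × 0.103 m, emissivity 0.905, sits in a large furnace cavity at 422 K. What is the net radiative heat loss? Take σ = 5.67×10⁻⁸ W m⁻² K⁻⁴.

Q ≈ 6830 W

A = 0.158 × 0.103 = 0.0163 m².
Q = εσA(T⁴ − T_s⁴). T⁴ − T_s⁴ = (1693)⁴ − (422)⁴ = 8.22×10^12 − 3.17×10^10 = 8.18×10^12 K⁴.
Q = 0.905 × 5.67×10⁻⁸ × 0.0163 × 8.18×10^12 = 6830 W.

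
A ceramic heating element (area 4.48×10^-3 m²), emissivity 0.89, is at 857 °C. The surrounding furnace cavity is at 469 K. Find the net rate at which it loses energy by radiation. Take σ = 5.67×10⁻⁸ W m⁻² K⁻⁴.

Convert: 857 °C = 1130 K.
Q = εσA(T⁴ − T_s⁴). T⁴ − T_s⁴ = (1130)⁴ − (469)⁴ = 1.63×10^12 − 4.84×10^10 = 1.58×10^12 K⁴.
Q = 0.89 × 5.67×10⁻⁸ × 4.48×10^-3 × 1.58×10^12 = 358 W.

Q ≈ 358 W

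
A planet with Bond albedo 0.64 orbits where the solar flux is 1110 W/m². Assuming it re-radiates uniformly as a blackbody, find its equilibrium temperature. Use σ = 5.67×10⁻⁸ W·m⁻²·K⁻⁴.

T ≈ 205 K

Power absorbed = (1−a)S·πR²; power emitted = 4πR²σT⁴. Equating and cancelling πR²:
T = ((1−a)S / 4σ)^(1/4) = (400 / (4 × 5.67×10⁻⁸))^(1/4) = (1.76×10^9)^(1/4).
T = 205 K.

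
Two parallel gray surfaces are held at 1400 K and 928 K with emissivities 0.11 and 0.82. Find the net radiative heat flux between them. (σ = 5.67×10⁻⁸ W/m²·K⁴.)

For two large parallel gray plates, q = σ(T₁⁴ − T₂⁴) / (1/ε₁ + 1/ε₂ − 1).
1/ε₁ + 1/ε₂ − 1 = 1/0.11 + 1/0.82 − 1 = 9.310.
T₁⁴ − T₂⁴ = 3.84×10^12 − 7.42×10^11 = 3.10×10^12 K⁴.
q = 5.67×10⁻⁸ × 3.10×10^12 / 9.310 = 18900 W/m².

q ≈ 18900 W/m²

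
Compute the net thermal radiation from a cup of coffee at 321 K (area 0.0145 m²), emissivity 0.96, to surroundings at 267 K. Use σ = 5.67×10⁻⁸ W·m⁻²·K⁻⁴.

Q ≈ 4.37 W

Q = εσA(T⁴ − T_s⁴). T⁴ − T_s⁴ = (321)⁴ − (267)⁴ = 1.06×10^10 − 5.08×10^9 = 5.54×10^9 K⁴.
Q = 0.96 × 5.67×10⁻⁸ × 0.0145 × 5.54×10^9 = 4.37 W.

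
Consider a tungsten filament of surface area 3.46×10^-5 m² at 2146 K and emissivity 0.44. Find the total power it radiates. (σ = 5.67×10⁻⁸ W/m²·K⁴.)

Stefan–Boltzmann: P = εσAT⁴ = 0.44 × 5.67×10⁻⁸ × 3.46×10^-5 × (2146)⁴ = 0.44 × 5.67×10⁻⁸ × 3.46×10^-5 × 2.12×10^13.
P = 18.3 W.

P ≈ 18.3 W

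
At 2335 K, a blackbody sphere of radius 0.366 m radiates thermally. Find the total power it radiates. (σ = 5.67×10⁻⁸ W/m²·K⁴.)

A = 4πr² = 4π × (0.366)² = 1.68 m².
P = σAT⁴ = 5.67×10⁻⁸ × 1.68 × (2335)⁴ = 5.67×10⁻⁸ × 1.68 × 2.97×10^13.
P = 2.84×10^6 W.

P ≈ 2.84×10^6 W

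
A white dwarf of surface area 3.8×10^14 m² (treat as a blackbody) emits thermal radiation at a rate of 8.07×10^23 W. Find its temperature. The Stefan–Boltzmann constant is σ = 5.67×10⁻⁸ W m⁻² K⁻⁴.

From P = σAT⁴, T = (P / σA)^(1/4) = (8.07×10^23 / (5.67×10⁻⁸ × 3.80×10^14))^(1/4).
T = (3.75×10^16)^(1/4) = 13900 K.

T ≈ 13900 K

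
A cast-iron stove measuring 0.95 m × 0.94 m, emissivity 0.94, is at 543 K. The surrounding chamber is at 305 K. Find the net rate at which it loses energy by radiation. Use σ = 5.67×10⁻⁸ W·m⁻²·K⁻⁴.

Q ≈ 3730 W

A = 0.95 × 0.94 = 0.893 m².
Q = εσA(T⁴ − T_s⁴). T⁴ − T_s⁴ = (543)⁴ − (305)⁴ = 8.69×10^10 − 8.65×10^9 = 7.83×10^10 K⁴.
Q = 0.94 × 5.67×10⁻⁸ × 0.893 × 7.83×10^10 = 3730 W.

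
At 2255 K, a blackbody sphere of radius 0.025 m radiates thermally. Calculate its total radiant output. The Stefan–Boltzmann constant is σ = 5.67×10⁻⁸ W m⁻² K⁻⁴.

A = 4πr² = 4π × (0.025)² = 7.85×10^-3 m².
P = σAT⁴ = 5.67×10⁻⁸ × 7.85×10^-3 × (2255)⁴ = 5.67×10⁻⁸ × 7.85×10^-3 × 2.59×10^13.
P = 11500 W.

P ≈ 11500 W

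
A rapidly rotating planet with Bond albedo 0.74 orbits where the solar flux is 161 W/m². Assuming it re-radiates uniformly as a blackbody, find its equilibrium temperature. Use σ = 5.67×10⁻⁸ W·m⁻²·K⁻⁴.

T ≈ 117 K

Power absorbed = (1−a)S·πR²; power emitted = 4πR²σT⁴. Equating and cancelling πR²:
T = ((1−a)S / 4σ)^(1/4) = (41.9 / (4 × 5.67×10⁻⁸))^(1/4) = (1.85×10^8)^(1/4).
T = 117 K.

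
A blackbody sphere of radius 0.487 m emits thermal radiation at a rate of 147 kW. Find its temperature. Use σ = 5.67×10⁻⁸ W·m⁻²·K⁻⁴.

A = 4πr² = 4π × (0.487)² = 2.98 m².
From P = σAT⁴, T = (P / σA)^(1/4) = (1.47×10^5 / (5.67×10⁻⁸ × 2.98))^(1/4).
T = (8.70×10^11)^(1/4) = 966 K.

T ≈ 966 K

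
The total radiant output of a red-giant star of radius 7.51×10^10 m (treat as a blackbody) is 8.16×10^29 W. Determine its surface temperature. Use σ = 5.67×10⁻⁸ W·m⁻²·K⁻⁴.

T ≈ 3770 K

A = 4πr² = 4π × (7.51×10^10)² = 7.09×10^22 m².
From P = σAT⁴, T = (P / σA)^(1/4) = (8.16×10^29 / (5.67×10⁻⁸ × 7.09×10^22))^(1/4).
T = (2.03×10^14)^(1/4) = 3770 K.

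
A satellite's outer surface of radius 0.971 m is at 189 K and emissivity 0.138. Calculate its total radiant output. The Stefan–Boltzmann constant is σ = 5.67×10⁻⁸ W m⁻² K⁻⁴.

P ≈ 118 W

A = 4πr² = 4π × (0.971)² = 11.8 m².
Stefan–Boltzmann: P = εσAT⁴ = 0.138 × 5.67×10⁻⁸ × 11.8 × (189)⁴ = 0.138 × 5.67×10⁻⁸ × 11.8 × 1.28×10^9.
P = 118 W.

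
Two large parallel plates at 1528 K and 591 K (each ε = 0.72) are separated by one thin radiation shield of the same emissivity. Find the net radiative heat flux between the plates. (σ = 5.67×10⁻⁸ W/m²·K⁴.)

Each of the 2 gaps contributes resistance (2/ε − 1) = 2/0.72 − 1 = 1.778; total = 3.556.
q = σ(T₁⁴ − T₂⁴) / 3.556 = 5.67×10⁻⁸ × 5.33×10^12 / 3.556 = 85000 W/m².

q ≈ 85000 W/m²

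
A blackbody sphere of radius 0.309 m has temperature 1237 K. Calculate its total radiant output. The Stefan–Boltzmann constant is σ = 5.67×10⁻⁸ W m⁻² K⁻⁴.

A = 4πr² = 4π × (0.309)² = 1.20 m².
P = σAT⁴ = 5.67×10⁻⁸ × 1.20 × (1237)⁴ = 5.67×10⁻⁸ × 1.20 × 2.34×10^12.
P = 1.59×10^5 W.

P ≈ 1.59×10^5 W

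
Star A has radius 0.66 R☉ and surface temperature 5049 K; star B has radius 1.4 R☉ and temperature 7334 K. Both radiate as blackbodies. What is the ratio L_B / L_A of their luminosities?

L = 4πR²σT⁴ ∝ R²T⁴, so L_B/L_A = (1.4/0.66)² × (7334/5049)⁴ = 4.50 × 4.45 = 20.0.

L_B/L_A ≈ 20.0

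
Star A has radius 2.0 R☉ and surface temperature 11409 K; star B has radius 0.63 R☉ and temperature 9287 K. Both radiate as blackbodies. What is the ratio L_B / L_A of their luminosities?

L_B/L_A ≈ 0.0436

L = 4πR²σT⁴ ∝ R²T⁴, so L_B/L_A = (0.63/2.0)² × (9287/11409)⁴ = 0.0992 × 0.439 = 0.0436.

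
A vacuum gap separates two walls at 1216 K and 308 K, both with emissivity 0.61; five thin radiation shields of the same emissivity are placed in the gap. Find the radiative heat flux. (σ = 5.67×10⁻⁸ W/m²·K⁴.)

Each of the 6 gaps contributes resistance (2/ε − 1) = 2/0.61 − 1 = 2.279; total = 13.67.
q = σ(T₁⁴ − T₂⁴) / 13.67 = 5.67×10⁻⁸ × 2.18×10^12 / 13.67 = 9030 W/m².

q ≈ 9030 W/m²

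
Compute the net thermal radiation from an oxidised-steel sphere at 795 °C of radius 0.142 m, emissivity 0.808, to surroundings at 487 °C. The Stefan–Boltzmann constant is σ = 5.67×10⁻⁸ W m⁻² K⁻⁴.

A = 4πr² = 4π × (0.142)² = 0.253 m².
Convert: 795 °C = 1068 K; 487 °C = 760 K.
Q = εσA(T⁴ − T_s⁴). T⁴ − T_s⁴ = (1068)⁴ − (760)⁴ = 1.30×10^12 − 3.34×10^11 = 9.67×10^11 K⁴.
Q = 0.808 × 5.67×10⁻⁸ × 0.253 × 9.67×10^11 = 11200 W.

Q ≈ 11200 W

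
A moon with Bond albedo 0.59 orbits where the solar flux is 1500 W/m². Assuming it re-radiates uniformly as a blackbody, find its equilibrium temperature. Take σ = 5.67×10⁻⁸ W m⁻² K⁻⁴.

T ≈ 228 K

Power absorbed = (1−a)S·πR²; power emitted = 4πR²σT⁴. Equating and cancelling πR²:
T = ((1−a)S / 4σ)^(1/4) = (615 / (4 × 5.67×10⁻⁸))^(1/4) = (2.71×10^9)^(1/4).
T = 228 K.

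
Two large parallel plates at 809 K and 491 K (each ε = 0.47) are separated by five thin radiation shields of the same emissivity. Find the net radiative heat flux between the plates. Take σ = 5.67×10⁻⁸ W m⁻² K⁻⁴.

Each of the 6 gaps contributes resistance (2/ε − 1) = 2/0.47 − 1 = 3.255; total = 19.53.
q = σ(T₁⁴ − T₂⁴) / 19.53 = 5.67×10⁻⁸ × 3.70×10^11 / 19.53 = 1070 W/m².

q ≈ 1070 W/m²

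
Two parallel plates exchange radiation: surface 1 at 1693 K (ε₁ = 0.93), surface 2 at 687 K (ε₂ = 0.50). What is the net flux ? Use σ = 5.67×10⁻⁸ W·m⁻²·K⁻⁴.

For two large parallel gray plates, q = σ(T₁⁴ − T₂⁴) / (1/ε₁ + 1/ε₂ − 1).
1/ε₁ + 1/ε₂ − 1 = 1/0.93 + 1/0.50 − 1 = 2.075.
T₁⁴ − T₂⁴ = 8.22×10^12 − 2.23×10^11 = 7.99×10^12 K⁴.
q = 5.67×10⁻⁸ × 7.99×10^12 / 2.075 = 2.18×10^5 W/m².

q ≈ 2.18×10^5 W/m²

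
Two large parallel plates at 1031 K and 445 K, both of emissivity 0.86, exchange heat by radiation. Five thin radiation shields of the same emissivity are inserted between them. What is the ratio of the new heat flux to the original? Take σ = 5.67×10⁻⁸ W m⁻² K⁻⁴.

With N identical shields there are N+1 = 6 gaps in series, each with the same radiative resistance, so the flux falls to 1/(N+1) of its unshielded value.

ratio ≈ 0.167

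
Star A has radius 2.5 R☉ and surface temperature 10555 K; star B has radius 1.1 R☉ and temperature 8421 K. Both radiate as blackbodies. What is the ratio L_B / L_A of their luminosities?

L_B/L_A ≈ 0.0784

L = 4πR²σT⁴ ∝ R²T⁴, so L_B/L_A = (1.1/2.5)² × (8421/10555)⁴ = 0.194 × 0.405 = 0.0784.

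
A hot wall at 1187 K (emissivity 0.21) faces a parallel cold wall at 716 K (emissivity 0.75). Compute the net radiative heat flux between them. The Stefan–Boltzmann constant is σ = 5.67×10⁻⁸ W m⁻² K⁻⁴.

q ≈ 19200 W/m²

For two large parallel gray plates, q = σ(T₁⁴ − T₂⁴) / (1/ε₁ + 1/ε₂ − 1).
1/ε₁ + 1/ε₂ − 1 = 1/0.21 + 1/0.75 − 1 = 5.095.
T₁⁴ − T₂⁴ = 1.99×10^12 − 2.63×10^11 = 1.72×10^12 K⁴.
q = 5.67×10⁻⁸ × 1.72×10^12 / 5.095 = 19200 W/m².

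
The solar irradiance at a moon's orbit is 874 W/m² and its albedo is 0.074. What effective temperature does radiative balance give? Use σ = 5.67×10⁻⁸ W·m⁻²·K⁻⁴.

T ≈ 244 K

Power absorbed = (1−a)S·πR²; power emitted = 4πR²σT⁴. Equating and cancelling πR²:
T = ((1−a)S / 4σ)^(1/4) = (809 / (4 × 5.67×10⁻⁸))^(1/4) = (3.57×10^9)^(1/4).
T = 244 K.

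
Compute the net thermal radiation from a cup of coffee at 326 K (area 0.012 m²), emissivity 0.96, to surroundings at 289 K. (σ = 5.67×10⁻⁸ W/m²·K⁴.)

Q ≈ 2.82 W

Q = εσA(T⁴ − T_s⁴). T⁴ − T_s⁴ = (326)⁴ − (289)⁴ = 1.13×10^10 − 6.98×10^9 = 4.32×10^9 K⁴.
Q = 0.96 × 5.67×10⁻⁸ × 0.0120 × 4.32×10^9 = 2.82 W.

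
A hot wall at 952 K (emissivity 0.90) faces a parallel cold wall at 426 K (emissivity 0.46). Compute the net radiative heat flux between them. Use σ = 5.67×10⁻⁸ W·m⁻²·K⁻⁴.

For two large parallel gray plates, q = σ(T₁⁴ − T₂⁴) / (1/ε₁ + 1/ε₂ − 1).
1/ε₁ + 1/ε₂ − 1 = 1/0.90 + 1/0.46 − 1 = 2.285.
T₁⁴ − T₂⁴ = 8.21×10^11 − 3.29×10^10 = 7.88×10^11 K⁴.
q = 5.67×10⁻⁸ × 7.88×10^11 / 2.285 = 19600 W/m².

q ≈ 19600 W/m²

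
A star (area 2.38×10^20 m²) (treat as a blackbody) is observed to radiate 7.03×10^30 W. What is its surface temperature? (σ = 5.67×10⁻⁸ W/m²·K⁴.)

From P = σAT⁴, T = (P / σA)^(1/4) = (7.03×10^30 / (5.67×10⁻⁸ × 2.38×10^20))^(1/4).
T = (5.21×10^17)^(1/4) = 26900 K.

T ≈ 26900 K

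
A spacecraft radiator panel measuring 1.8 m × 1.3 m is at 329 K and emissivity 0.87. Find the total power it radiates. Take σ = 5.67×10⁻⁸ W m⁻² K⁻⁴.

P ≈ 1350 W

A = 1.8 × 1.3 = 2.34 m².
Stefan–Boltzmann: P = εσAT⁴ = 0.87 × 5.67×10⁻⁸ × 2.34 × (329)⁴ = 0.87 × 5.67×10⁻⁸ × 2.34 × 1.17×10^10.
P = 1350 W.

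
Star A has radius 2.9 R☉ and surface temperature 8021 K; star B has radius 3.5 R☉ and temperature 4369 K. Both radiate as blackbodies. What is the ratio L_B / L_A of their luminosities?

L = 4πR²σT⁴ ∝ R²T⁴, so L_B/L_A = (3.5/2.9)² × (4369/8021)⁴ = 1.46 × 0.0880 = 0.128.

L_B/L_A ≈ 0.128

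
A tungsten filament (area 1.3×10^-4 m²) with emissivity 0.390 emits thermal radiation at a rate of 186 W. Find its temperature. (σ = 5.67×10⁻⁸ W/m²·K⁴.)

T ≈ 2840 K

From P = εσAT⁴, T = (P / εσA)^(1/4) = (186 / (0.390 × 5.67×10⁻⁸ × 1.30×10^-4))^(1/4).
T = (6.47×10^13)^(1/4) = 2840 K.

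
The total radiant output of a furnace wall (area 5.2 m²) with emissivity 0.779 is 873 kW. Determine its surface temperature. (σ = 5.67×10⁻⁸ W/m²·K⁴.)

T ≈ 1400 K

From P = εσAT⁴, T = (P / εσA)^(1/4) = (8.73×10^5 / (0.779 × 5.67×10⁻⁸ × 5.20))^(1/4).
T = (3.80×10^12)^(1/4) = 1400 K.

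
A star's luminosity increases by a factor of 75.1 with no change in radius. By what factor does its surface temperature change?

P ∝ T⁴ ⇒ T ∝ P^(1/4), so T scales by (75.1)^(1/4) = 2.94.

factor ≈ 2.94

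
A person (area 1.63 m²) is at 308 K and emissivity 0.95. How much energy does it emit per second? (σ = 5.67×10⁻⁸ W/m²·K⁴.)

P ≈ 790 W

Stefan–Boltzmann: P = εσAT⁴ = 0.95 × 5.67×10⁻⁸ × 1.63 × (308)⁴ = 0.95 × 5.67×10⁻⁸ × 1.63 × 9.00×10^9.
P = 790 W.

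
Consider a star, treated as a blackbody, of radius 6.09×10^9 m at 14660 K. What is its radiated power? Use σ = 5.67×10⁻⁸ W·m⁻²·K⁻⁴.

A = 4πr² = 4π × (6.09×10^9)² = 4.66×10^20 m².
P = σAT⁴ = 5.67×10⁻⁸ × 4.66×10^20 × (14660)⁴ = 5.67×10⁻⁸ × 4.66×10^20 × 4.62×10^16.
P = 1.22×10^30 W.

P ≈ 1.22×10^30 W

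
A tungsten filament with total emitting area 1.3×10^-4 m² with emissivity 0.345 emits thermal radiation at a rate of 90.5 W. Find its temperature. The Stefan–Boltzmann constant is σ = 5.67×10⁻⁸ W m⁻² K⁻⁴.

T ≈ 2440 K

From P = εσAT⁴, T = (P / εσA)^(1/4) = (90.5 / (0.345 × 5.67×10⁻⁸ × 1.30×10^-4))^(1/4).
T = (3.56×10^13)^(1/4) = 2440 K.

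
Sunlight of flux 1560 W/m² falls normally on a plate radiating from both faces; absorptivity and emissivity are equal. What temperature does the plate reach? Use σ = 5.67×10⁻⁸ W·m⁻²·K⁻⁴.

T ≈ 342 K

Absorbed flux αS = emitted flux 2εσT⁴ per unit area; with α = ε this gives T = (S/2σ)^(1/4).
T = (1560 / (2 × 5.67×10⁻⁸))^(1/4) = (1.38×10^10)^(1/4).
T = 342 K.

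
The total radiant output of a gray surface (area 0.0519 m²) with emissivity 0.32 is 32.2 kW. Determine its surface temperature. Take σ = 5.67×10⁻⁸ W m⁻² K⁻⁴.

T ≈ 2420 K

From P = εσAT⁴, T = (P / εσA)^(1/4) = (32200 / (0.32 × 5.67×10⁻⁸ × 0.0519))^(1/4).
T = (3.42×10^13)^(1/4) = 2420 K.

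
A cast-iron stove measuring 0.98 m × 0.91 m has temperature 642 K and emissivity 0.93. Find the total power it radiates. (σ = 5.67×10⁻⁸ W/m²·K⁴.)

A = 0.98 × 0.91 = 0.892 m².
P = εσAT⁴ = 0.93 × 5.67×10⁻⁸ × 0.892 × (642)⁴ = 0.93 × 5.67×10⁻⁸ × 0.892 × 1.70×10^11.
P = 7990 W.

P ≈ 7990 W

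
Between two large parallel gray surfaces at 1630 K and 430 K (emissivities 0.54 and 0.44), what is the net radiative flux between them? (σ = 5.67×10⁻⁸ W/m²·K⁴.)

q ≈ 1.27×10^5 W/m²

For two large parallel gray plates, q = σ(T₁⁴ − T₂⁴) / (1/ε₁ + 1/ε₂ − 1).
1/ε₁ + 1/ε₂ − 1 = 1/0.54 + 1/0.44 − 1 = 3.125.
T₁⁴ − T₂⁴ = 7.06×10^12 − 3.42×10^10 = 7.02×10^12 K⁴.
q = 5.67×10⁻⁸ × 7.02×10^12 / 3.125 = 1.27×10^5 W/m².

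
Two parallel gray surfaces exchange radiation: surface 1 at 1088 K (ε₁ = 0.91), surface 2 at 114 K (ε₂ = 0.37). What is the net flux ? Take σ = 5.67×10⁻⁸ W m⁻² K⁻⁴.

For two large parallel gray plates, q = σ(T₁⁴ − T₂⁴) / (1/ε₁ + 1/ε₂ − 1).
1/ε₁ + 1/ε₂ − 1 = 1/0.91 + 1/0.37 − 1 = 2.802.
T₁⁴ − T₂⁴ = 1.40×10^12 − 1.69×10^8 = 1.40×10^12 K⁴.
q = 5.67×10⁻⁸ × 1.40×10^12 / 2.802 = 28400 W/m².

q ≈ 28400 W/m²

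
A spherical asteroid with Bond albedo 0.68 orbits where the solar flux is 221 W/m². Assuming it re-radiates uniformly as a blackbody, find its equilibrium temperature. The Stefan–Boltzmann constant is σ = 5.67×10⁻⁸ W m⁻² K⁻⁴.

T ≈ 133 K

Power absorbed = (1−a)S·πR²; power emitted = 4πR²σT⁴. Equating and cancelling πR²:
T = ((1−a)S / 4σ)^(1/4) = (70.7 / (4 × 5.67×10⁻⁸))^(1/4) = (3.12×10^8)^(1/4).
T = 133 K.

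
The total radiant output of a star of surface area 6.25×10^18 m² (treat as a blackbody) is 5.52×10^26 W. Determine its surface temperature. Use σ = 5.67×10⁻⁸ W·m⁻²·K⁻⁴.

From P = σAT⁴, T = (P / σA)^(1/4) = (5.52×10^26 / (5.67×10⁻⁸ × 6.25×10^18))^(1/4).
T = (1.56×10^15)^(1/4) = 6280 K.

T ≈ 6280 K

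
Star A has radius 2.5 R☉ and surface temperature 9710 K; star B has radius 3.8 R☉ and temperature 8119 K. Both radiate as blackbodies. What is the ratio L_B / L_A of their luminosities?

L = 4πR²σT⁴ ∝ R²T⁴, so L_B/L_A = (3.8/2.5)² × (8119/9710)⁴ = 2.31 × 0.489 = 1.13.

L_B/L_A ≈ 1.13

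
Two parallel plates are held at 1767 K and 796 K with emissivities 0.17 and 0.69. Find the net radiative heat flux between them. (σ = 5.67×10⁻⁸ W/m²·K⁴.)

q ≈ 83700 W/m²

For two large parallel gray plates, q = σ(T₁⁴ − T₂⁴) / (1/ε₁ + 1/ε₂ − 1).
1/ε₁ + 1/ε₂ − 1 = 1/0.17 + 1/0.69 − 1 = 6.332.
T₁⁴ − T₂⁴ = 9.75×10^12 − 4.01×10^11 = 9.35×10^12 K⁴.
q = 5.67×10⁻⁸ × 9.35×10^12 / 6.332 = 83700 W/m².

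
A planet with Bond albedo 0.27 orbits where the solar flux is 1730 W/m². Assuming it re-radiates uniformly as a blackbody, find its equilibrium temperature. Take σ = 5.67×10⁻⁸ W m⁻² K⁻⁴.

T ≈ 273 K

Power absorbed = (1−a)S·πR²; power emitted = 4πR²σT⁴. Equating and cancelling πR²:
T = ((1−a)S / 4σ)^(1/4) = (1260 / (4 × 5.67×10⁻⁸))^(1/4) = (5.57×10^9)^(1/4).
T = 273 K.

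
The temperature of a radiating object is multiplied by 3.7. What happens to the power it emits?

P ∝ T⁴, so the power scales as (3.7)⁴ = 187.

factor ≈ 187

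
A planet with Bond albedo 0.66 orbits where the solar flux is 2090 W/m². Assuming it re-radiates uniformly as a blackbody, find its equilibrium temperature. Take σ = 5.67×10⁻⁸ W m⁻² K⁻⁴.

T ≈ 237 K

Power absorbed = (1−a)S·πR²; power emitted = 4πR²σT⁴. Equating and cancelling πR²:
T = ((1−a)S / 4σ)^(1/4) = (711 / (4 × 5.67×10⁻⁸))^(1/4) = (3.13×10^9)^(1/4).
T = 237 K.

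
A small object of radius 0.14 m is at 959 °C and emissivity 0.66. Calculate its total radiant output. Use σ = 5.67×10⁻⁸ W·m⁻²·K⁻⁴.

A = 4πr² = 4π × (0.14)² = 0.246 m².
959 °C = 1232 K.
Stefan–Boltzmann: P = εσAT⁴ = 0.66 × 5.67×10⁻⁸ × 0.246 × (1232)⁴ = 0.66 × 5.67×10⁻⁸ × 0.246 × 2.30×10^12.
P = 21200 W.

P ≈ 21200 W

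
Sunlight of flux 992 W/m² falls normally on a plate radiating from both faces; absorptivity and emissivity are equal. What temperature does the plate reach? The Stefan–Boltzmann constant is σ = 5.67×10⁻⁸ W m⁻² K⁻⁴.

T ≈ 306 K

Absorbed flux αS = emitted flux 2εσT⁴ per unit area; with α = ε this gives T = (S/2σ)^(1/4).
T = (992 / (2 × 5.67×10⁻⁸))^(1/4) = (8.75×10^9)^(1/4).
T = 306 K.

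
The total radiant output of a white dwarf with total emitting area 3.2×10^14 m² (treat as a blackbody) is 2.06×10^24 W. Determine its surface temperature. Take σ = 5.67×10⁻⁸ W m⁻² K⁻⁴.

T ≈ 18400 K

From P = σAT⁴, T = (P / σA)^(1/4) = (2.06×10^24 / (5.67×10⁻⁸ × 3.20×10^14))^(1/4).
T = (1.14×10^17)^(1/4) = 18400 K.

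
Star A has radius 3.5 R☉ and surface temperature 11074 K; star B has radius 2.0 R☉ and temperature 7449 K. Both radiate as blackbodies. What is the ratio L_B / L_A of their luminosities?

L = 4πR²σT⁴ ∝ R²T⁴, so L_B/L_A = (2.0/3.5)² × (7449/11074)⁴ = 0.327 × 0.205 = 0.0668.

L_B/L_A ≈ 0.0668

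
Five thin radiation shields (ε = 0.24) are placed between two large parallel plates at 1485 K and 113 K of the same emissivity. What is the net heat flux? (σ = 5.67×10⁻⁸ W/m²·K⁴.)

Each of the 6 gaps contributes resistance (2/ε − 1) = 2/0.24 − 1 = 7.333; total = 44.00.
q = σ(T₁⁴ − T₂⁴) / 44.00 = 5.67×10⁻⁸ × 4.86×10^12 / 44.00 = 6270 W/m².

q ≈ 6270 W/m²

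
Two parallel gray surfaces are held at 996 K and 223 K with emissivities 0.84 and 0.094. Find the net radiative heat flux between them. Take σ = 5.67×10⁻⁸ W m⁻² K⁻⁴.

q ≈ 5140 W/m²

For two large parallel gray plates, q = σ(T₁⁴ − T₂⁴) / (1/ε₁ + 1/ε₂ − 1).
1/ε₁ + 1/ε₂ − 1 = 1/0.84 + 1/0.094 − 1 = 10.83.
T₁⁴ − T₂⁴ = 9.84×10^11 − 2.47×10^9 = 9.82×10^11 K⁴.
q = 5.67×10⁻⁸ × 9.82×10^11 / 10.83 = 5140 W/m².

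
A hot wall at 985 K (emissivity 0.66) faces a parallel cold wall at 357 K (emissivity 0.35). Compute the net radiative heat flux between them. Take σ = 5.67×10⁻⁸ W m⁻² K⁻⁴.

For two large parallel gray plates, q = σ(T₁⁴ − T₂⁴) / (1/ε₁ + 1/ε₂ − 1).
1/ε₁ + 1/ε₂ − 1 = 1/0.66 + 1/0.35 − 1 = 3.372.
T₁⁴ − T₂⁴ = 9.41×10^11 − 1.62×10^10 = 9.25×10^11 K⁴.
q = 5.67×10⁻⁸ × 9.25×10^11 / 3.372 = 15600 W/m².

q ≈ 15600 W/m²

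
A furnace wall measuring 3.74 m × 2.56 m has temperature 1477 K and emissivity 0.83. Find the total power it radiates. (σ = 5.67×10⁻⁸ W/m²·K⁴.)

P ≈ 2.14×10^6 W

A = 3.74 × 2.56 = 9.57 m².
P = εσAT⁴ = 0.83 × 5.67×10⁻⁸ × 9.57 × (1477)⁴ = 0.83 × 5.67×10⁻⁸ × 9.57 × 4.76×10^12.
P = 2.14×10^6 W.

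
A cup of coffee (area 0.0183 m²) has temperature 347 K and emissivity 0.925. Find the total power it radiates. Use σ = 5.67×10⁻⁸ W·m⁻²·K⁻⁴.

P = εσAT⁴ = 0.925 × 5.67×10⁻⁸ × 0.0183 × (347)⁴ = 0.925 × 5.67×10⁻⁸ × 0.0183 × 1.45×10^10.
P = 13.9 W.

P ≈ 13.9 W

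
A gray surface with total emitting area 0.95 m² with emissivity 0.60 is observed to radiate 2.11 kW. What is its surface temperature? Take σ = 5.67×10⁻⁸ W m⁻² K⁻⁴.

From P = εσAT⁴, T = (P / εσA)^(1/4) = (2110 / (0.60 × 5.67×10⁻⁸ × 0.950))^(1/4).
T = (6.53×10^10)^(1/4) = 505 K.

T ≈ 505 K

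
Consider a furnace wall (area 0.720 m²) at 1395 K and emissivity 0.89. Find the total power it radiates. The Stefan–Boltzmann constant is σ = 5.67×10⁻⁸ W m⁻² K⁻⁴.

P ≈ 1.38×10^5 W

Stefan–Boltzmann: P = εσAT⁴ = 0.89 × 5.67×10⁻⁸ × 0.720 × (1395)⁴ = 0.89 × 5.67×10⁻⁸ × 0.720 × 3.79×10^12.
P = 1.38×10^5 W.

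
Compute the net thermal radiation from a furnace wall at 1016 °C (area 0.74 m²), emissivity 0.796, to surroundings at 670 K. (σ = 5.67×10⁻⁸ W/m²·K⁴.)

Q ≈ 85500 W

Convert: 1016 °C = 1289 K.
Q = εσA(T⁴ − T_s⁴). T⁴ − T_s⁴ = (1289)⁴ − (670)⁴ = 2.76×10^12 − 2.02×10^11 = 2.56×10^12 K⁴.
Q = 0.796 × 5.67×10⁻⁸ × 0.740 × 2.56×10^12 = 85500 W.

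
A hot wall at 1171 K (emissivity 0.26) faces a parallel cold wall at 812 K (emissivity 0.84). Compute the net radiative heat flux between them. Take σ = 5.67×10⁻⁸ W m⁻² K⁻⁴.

q ≈ 20300 W/m²

For two large parallel gray plates, q = σ(T₁⁴ − T₂⁴) / (1/ε₁ + 1/ε₂ − 1).
1/ε₁ + 1/ε₂ − 1 = 1/0.26 + 1/0.84 − 1 = 4.037.
T₁⁴ − T₂⁴ = 1.88×10^12 − 4.35×10^11 = 1.45×10^12 K⁴.
q = 5.67×10⁻⁸ × 1.45×10^12 / 4.037 = 20300 W/m².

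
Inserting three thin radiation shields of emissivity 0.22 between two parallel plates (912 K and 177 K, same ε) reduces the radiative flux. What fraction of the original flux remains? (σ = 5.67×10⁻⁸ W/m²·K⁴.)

With N identical shields there are N+1 = 4 gaps in series, each with the same radiative resistance, so the flux falls to 1/(N+1) of its unshielded value.

ratio ≈ 0.250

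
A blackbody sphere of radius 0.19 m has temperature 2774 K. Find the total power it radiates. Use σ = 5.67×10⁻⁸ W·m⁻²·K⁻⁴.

A = 4πr² = 4π × (0.19)² = 0.454 m².
P = σAT⁴ = 5.67×10⁻⁸ × 0.454 × (2774)⁴ = 5.67×10⁻⁸ × 0.454 × 5.92×10^13.
P = 1.52×10^6 W.

P ≈ 1.52×10^6 W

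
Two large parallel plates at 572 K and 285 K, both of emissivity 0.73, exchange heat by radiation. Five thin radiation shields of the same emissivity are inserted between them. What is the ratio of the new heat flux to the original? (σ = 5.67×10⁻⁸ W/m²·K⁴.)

With N identical shields there are N+1 = 6 gaps in series, each with the same radiative resistance, so the flux falls to 1/(N+1) of its unshielded value.

ratio ≈ 0.167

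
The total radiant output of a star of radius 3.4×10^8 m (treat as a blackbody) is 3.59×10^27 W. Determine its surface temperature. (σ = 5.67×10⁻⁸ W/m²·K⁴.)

T ≈ 14400 K

A = 4πr² = 4π × (3.4×10^8)² = 1.45×10^18 m².
From P = σAT⁴, T = (P / σA)^(1/4) = (3.59×10^27 / (5.67×10⁻⁸ × 1.45×10^18))^(1/4).
T = (4.36×10^16)^(1/4) = 14400 K.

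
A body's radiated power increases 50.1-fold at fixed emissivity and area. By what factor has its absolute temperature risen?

factor ≈ 2.66

P ∝ T⁴ ⇒ T ∝ P^(1/4), so T scales by (50.1)^(1/4) = 2.66.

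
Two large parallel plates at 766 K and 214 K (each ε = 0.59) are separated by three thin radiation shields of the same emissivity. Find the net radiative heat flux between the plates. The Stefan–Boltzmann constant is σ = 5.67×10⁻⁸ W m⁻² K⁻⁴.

Each of the 4 gaps contributes resistance (2/ε − 1) = 2/0.59 − 1 = 2.390; total = 9.559.
q = σ(T₁⁴ − T₂⁴) / 9.559 = 5.67×10⁻⁸ × 3.42×10^11 / 9.559 = 2030 W/m².

q ≈ 2030 W/m²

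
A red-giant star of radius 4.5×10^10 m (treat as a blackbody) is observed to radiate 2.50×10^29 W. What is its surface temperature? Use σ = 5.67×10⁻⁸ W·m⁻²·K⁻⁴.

A = 4πr² = 4π × (4.5×10^10)² = 2.54×10^22 m².
From P = σAT⁴, T = (P / σA)^(1/4) = (2.50×10^29 / (5.67×10⁻⁸ × 2.54×10^22))^(1/4).
T = (1.73×10^14)^(1/4) = 3630 K.

T ≈ 3630 K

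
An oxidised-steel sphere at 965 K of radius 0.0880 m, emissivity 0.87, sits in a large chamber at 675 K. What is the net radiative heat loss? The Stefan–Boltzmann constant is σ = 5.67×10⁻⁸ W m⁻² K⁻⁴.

A = 4πr² = 4π × (0.0880)² = 0.0973 m².
Q = εσA(T⁴ − T_s⁴). T⁴ − T_s⁴ = (965)⁴ − (675)⁴ = 8.67×10^11 − 2.08×10^11 = 6.60×10^11 K⁴.
Q = 0.87 × 5.67×10⁻⁸ × 0.0973 × 6.60×10^11 = 3170 W.

Q ≈ 3170 W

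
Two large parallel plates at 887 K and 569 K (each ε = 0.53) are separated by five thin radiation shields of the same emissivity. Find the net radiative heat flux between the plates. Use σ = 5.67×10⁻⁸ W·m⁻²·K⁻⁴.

Each of the 6 gaps contributes resistance (2/ε − 1) = 2/0.53 − 1 = 2.774; total = 16.64.
q = σ(T₁⁴ − T₂⁴) / 16.64 = 5.67×10⁻⁸ × 5.14×10^11 / 16.64 = 1750 W/m².

q ≈ 1750 W/m²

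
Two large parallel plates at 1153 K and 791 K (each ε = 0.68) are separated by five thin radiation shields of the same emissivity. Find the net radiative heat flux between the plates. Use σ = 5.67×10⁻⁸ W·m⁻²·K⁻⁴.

Each of the 6 gaps contributes resistance (2/ε − 1) = 2/0.68 − 1 = 1.941; total = 11.65.
q = σ(T₁⁴ − T₂⁴) / 11.65 = 5.67×10⁻⁸ × 1.38×10^12 / 11.65 = 6700 W/m².

q ≈ 6700 W/m²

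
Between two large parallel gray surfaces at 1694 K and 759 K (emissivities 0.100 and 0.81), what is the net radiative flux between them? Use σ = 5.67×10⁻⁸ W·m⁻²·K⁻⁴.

For two large parallel gray plates, q = σ(T₁⁴ − T₂⁴) / (1/ε₁ + 1/ε₂ − 1).
1/ε₁ + 1/ε₂ − 1 = 1/0.100 + 1/0.81 − 1 = 10.23.
T₁⁴ − T₂⁴ = 8.23×10^12 − 3.32×10^11 = 7.90×10^12 K⁴.
q = 5.67×10⁻⁸ × 7.90×10^12 / 10.23 = 43800 W/m².

q ≈ 43800 W/m²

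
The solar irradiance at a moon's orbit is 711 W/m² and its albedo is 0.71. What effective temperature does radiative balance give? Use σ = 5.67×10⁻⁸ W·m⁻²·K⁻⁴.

T ≈ 174 K

Power absorbed = (1−a)S·πR²; power emitted = 4πR²σT⁴. Equating and cancelling πR²:
T = ((1−a)S / 4σ)^(1/4) = (206 / (4 × 5.67×10⁻⁸))^(1/4) = (9.09×10^8)^(1/4).
T = 174 K.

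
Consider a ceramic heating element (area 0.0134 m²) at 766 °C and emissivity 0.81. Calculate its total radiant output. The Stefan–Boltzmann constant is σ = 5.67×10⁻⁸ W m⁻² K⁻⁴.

P ≈ 717 W

766 °C = 1039 K.
Stefan–Boltzmann: P = εσAT⁴ = 0.81 × 5.67×10⁻⁸ × 0.0134 × (1039)⁴ = 0.81 × 5.67×10⁻⁸ × 0.0134 × 1.17×10^12.
P = 717 W.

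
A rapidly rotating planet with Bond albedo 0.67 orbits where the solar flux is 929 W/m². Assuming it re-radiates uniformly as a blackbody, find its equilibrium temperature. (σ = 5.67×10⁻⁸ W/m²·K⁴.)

Power absorbed = (1−a)S·πR²; power emitted = 4πR²σT⁴. Equating and cancelling πR²:
T = ((1−a)S / 4σ)^(1/4) = (307 / (4 × 5.67×10⁻⁸))^(1/4) = (1.35×10^9)^(1/4).
T = 192 K.

T ≈ 192 K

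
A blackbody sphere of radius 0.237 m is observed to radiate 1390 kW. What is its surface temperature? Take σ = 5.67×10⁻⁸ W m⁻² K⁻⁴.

A = 4πr² = 4π × (0.237)² = 0.706 m².
From P = σAT⁴, T = (P / σA)^(1/4) = (1.39×10^6 / (5.67×10⁻⁸ × 0.706))^(1/4).
T = (3.47×10^13)^(1/4) = 2430 K.

T ≈ 2430 K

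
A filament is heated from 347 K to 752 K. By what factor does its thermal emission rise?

ratio ≈ 22.1

P ∝ T⁴, so the ratio is (752/347)⁴ = (2.167)⁴ = 22.1.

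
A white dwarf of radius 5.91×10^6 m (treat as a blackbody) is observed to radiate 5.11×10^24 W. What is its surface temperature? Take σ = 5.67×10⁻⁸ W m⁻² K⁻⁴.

T ≈ 21300 K

A = 4πr² = 4π × (5.91×10^6)² = 4.39×10^14 m².
From P = σAT⁴, T = (P / σA)^(1/4) = (5.11×10^24 / (5.67×10⁻⁸ × 4.39×10^14))^(1/4).
T = (2.05×10^17)^(1/4) = 21300 K.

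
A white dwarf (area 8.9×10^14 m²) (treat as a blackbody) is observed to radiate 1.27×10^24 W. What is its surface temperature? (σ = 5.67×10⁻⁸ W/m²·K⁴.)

T ≈ 12600 K

From P = σAT⁴, T = (P / σA)^(1/4) = (1.27×10^24 / (5.67×10⁻⁸ × 8.90×10^14))^(1/4).
T = (2.52×10^16)^(1/4) = 12600 K.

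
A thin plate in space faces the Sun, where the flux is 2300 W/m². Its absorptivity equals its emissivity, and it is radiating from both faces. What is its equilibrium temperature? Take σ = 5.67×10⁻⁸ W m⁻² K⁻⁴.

T ≈ 377 K

Absorbed flux αS = emitted flux 2εσT⁴ per unit area; with α = ε this gives T = (S/2σ)^(1/4).
T = (2300 / (2 × 5.67×10⁻⁸))^(1/4) = (2.03×10^10)^(1/4).
T = 377 K.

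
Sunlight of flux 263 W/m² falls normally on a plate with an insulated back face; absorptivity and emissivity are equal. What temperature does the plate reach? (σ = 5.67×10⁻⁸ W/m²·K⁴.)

T ≈ 261 K

Absorbed flux αS = emitted flux εσT⁴ (one radiating face); with α = ε, T = (S/σ)^(1/4).
T = (263 / 5.67×10⁻⁸)^(1/4) = (4.64×10^9)^(1/4).
T = 261 K.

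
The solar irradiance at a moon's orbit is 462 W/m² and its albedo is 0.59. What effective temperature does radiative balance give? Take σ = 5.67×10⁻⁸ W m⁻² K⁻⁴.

T ≈ 170 K

Power absorbed = (1−a)S·πR²; power emitted = 4πR²σT⁴. Equating and cancelling πR²:
T = ((1−a)S / 4σ)^(1/4) = (189 / (4 × 5.67×10⁻⁸))^(1/4) = (8.35×10^8)^(1/4).
T = 170 K.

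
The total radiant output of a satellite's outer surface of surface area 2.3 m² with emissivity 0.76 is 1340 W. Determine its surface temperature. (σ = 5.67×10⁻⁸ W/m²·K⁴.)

T ≈ 341 K

From P = εσAT⁴, T = (P / εσA)^(1/4) = (1340 / (0.76 × 5.67×10⁻⁸ × 2.30))^(1/4).
T = (1.35×10^10)^(1/4) = 341 K.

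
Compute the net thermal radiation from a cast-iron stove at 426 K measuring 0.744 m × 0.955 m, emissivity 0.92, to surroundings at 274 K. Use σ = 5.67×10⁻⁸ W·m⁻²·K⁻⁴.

A = 0.744 × 0.955 = 0.711 m².
Q = εσA(T⁴ − T_s⁴). T⁴ − T_s⁴ = (426)⁴ − (274)⁴ = 3.29×10^10 − 5.64×10^9 = 2.73×10^10 K⁴.
Q = 0.92 × 5.67×10⁻⁸ × 0.711 × 2.73×10^10 = 1010 W.

Q ≈ 1010 W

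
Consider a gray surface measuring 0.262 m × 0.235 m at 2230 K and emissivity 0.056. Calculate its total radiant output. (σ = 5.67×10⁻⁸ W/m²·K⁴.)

P ≈ 4830 W

A = 0.262 × 0.235 = 0.0616 m².
Stefan–Boltzmann: P = εσAT⁴ = 0.056 × 5.67×10⁻⁸ × 0.0616 × (2230)⁴ = 0.056 × 5.67×10⁻⁸ × 0.0616 × 2.47×10^13.
P = 4830 W.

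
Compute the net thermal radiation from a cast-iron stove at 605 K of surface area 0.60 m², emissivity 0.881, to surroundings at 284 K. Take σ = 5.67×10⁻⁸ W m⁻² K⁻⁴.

Q = εσA(T⁴ − T_s⁴). T⁴ − T_s⁴ = (605)⁴ − (284)⁴ = 1.34×10^11 − 6.51×10^9 = 1.27×10^11 K⁴.
Q = 0.881 × 5.67×10⁻⁸ × 0.600 × 1.27×10^11 = 3820 W.

Q ≈ 3820 W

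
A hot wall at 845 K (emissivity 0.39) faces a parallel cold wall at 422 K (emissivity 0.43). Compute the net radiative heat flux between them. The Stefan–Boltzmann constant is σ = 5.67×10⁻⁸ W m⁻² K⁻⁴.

q ≈ 6970 W/m²

For two large parallel gray plates, q = σ(T₁⁴ − T₂⁴) / (1/ε₁ + 1/ε₂ − 1).
1/ε₁ + 1/ε₂ − 1 = 1/0.39 + 1/0.43 − 1 = 3.890.
T₁⁴ − T₂⁴ = 5.10×10^11 − 3.17×10^10 = 4.78×10^11 K⁴.
q = 5.67×10⁻⁸ × 4.78×10^11 / 3.890 = 6970 W/m².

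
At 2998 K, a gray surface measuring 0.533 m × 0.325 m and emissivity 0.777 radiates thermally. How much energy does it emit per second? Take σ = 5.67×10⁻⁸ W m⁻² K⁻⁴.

A = 0.533 × 0.325 = 0.173 m².
P = εσAT⁴ = 0.777 × 5.67×10⁻⁸ × 0.173 × (2998)⁴ = 0.777 × 5.67×10⁻⁸ × 0.173 × 8.08×10^13.
P = 6.17×10^5 W.

P ≈ 6.17×10^5 W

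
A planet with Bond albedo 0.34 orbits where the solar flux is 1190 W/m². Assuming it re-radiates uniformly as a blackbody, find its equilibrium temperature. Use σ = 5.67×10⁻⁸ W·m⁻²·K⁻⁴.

T ≈ 243 K

Power absorbed = (1−a)S·πR²; power emitted = 4πR²σT⁴. Equating and cancelling πR²:
T = ((1−a)S / 4σ)^(1/4) = (785 / (4 × 5.67×10⁻⁸))^(1/4) = (3.46×10^9)^(1/4).
T = 243 K.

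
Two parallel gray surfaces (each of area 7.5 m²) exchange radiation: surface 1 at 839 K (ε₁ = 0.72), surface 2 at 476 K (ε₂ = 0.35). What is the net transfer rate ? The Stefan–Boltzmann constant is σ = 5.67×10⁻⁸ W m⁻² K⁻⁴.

Q ≈ 58200 W

For two large parallel gray plates, q = σ(T₁⁴ − T₂⁴) / (1/ε₁ + 1/ε₂ − 1).
1/ε₁ + 1/ε₂ − 1 = 1/0.72 + 1/0.35 − 1 = 3.246.
T₁⁴ − T₂⁴ = 4.96×10^11 − 5.13×10^10 = 4.44×10^11 K⁴.
q = 5.67×10⁻⁸ × 4.44×10^11 / 3.246 = 7760 W/m².
Q = q·A = 7760 × 7.5 = 58200 W.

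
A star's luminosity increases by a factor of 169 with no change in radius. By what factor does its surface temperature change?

P ∝ T⁴ ⇒ T ∝ P^(1/4), so T scales by (169)^(1/4) = 3.61.

factor ≈ 3.61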